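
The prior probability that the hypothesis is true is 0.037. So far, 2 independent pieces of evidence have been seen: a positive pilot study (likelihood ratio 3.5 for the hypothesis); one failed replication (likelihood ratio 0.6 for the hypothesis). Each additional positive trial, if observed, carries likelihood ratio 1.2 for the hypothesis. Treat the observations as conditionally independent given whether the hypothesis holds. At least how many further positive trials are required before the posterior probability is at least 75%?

20

Prior odds = 0.037/0.963 = 37/963.
Combined Bayes factor of the evidence already in hand = 3.5 × 0.6 = 2.1.
Odds after that evidence = (37/963) × 2.1 = 259/3210.
Target odds = 0.75/0.25 = 3.
Need 1.2ⁿ ≥ 3 ÷ (259/3210) = 9630/259.
1.2¹⁹ ≈31.948 falls short of 9630/259 but 1.2²⁰ ≈38.3376 reaches it, so n = 20.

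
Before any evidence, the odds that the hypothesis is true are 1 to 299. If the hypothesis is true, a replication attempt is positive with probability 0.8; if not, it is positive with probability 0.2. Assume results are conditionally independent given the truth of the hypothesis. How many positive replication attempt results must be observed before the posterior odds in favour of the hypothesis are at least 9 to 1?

6

Prior odds = 1/299.
Likelihood ratio of a positive = 0.8/0.2 = 4.
Target odds = 9.
Require 4ⁿ ≥ 9 ÷ (1/299) = 2691.
4⁵ = 1024 falls short of 2691 but 4⁶ = 4096 reaches it, so n = 6.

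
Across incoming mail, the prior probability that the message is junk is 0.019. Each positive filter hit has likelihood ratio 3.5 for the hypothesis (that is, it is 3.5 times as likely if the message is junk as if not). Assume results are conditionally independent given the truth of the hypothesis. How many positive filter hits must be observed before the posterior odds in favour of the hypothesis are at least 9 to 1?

Prior odds = 0.019/0.981 = 19/981.
Likelihood ratio per positive filter hit = 3.5.
Target odds = 9.
Require 3.5ⁿ ≥ 9 ÷ (19/981) = 8829/19.
3.5⁴ = 150.0625 falls short of 8829/19 but 3.5⁵ = 525.21875 reaches it, so n = 5.

5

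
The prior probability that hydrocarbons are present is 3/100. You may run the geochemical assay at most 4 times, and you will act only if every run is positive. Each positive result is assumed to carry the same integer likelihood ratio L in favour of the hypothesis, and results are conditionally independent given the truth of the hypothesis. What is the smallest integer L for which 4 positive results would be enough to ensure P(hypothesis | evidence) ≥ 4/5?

Prior odds = 0.03/0.97 = 3/97.
Target odds = 0.8/0.2 = 4.
Need L⁴ ≥ 4 ÷ (3/97) = 388/3.
3⁴ = 81 < 388/3 ≤ 256 = 4⁴, so L = 4.

4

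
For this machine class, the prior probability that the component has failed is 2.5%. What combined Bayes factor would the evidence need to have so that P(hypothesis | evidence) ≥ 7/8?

Prior odds = 0.025/0.975 = 1/39.
Target odds = 0.875/0.125 = 7.
Required Bayes factor = 7 ÷ (1/39) = 273.

273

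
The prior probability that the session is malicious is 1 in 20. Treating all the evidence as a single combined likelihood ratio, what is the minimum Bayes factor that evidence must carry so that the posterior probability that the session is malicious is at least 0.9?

171

Prior odds = 0.05/0.95 = 1/19.
Target odds = 0.9/0.1 = 9.
Required Bayes factor = 9 ÷ (1/19) = 171.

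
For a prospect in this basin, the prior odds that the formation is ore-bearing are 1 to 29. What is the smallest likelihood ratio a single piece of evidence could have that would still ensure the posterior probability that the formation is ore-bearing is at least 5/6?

145

Prior odds = 1/29.
Target odds = (5/6)/(1/6) = 5.
Required Bayes factor = 5 ÷ (1/29) = 145.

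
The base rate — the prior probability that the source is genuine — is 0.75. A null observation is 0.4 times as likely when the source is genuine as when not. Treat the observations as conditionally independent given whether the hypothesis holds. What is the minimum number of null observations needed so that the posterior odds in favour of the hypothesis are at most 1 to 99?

7

Prior odds = 0.75/0.25 = 3.
Likelihood ratio per null observation = 0.4.
Target odds = 1/99.
Require 0.4ⁿ ≤ 1/99 ÷ 3 = 1/297.
0.4⁶ = 64/15625 is still above 1/297 but 0.4⁷ = 128/78125 is at or below it, so n = 7.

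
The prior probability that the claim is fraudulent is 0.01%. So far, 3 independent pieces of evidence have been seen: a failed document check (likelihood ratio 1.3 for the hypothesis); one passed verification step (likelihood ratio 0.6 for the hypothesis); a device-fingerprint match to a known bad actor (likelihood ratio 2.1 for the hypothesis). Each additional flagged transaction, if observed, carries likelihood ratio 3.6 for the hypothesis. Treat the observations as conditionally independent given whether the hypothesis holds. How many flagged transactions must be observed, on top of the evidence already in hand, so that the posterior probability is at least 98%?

Prior odds = 0.0001/0.9999 = 1/9999.
Combined Bayes factor of the evidence already in hand = 1.3 × 0.6 × 2.1 = 1.638.
Odds after that evidence = (1/9999) × 1.638 = 91/555500.
Target odds = 0.98/0.02 = 49.
Need 3.6ⁿ ≥ 49 ÷ (91/555500) = 3888500/13.
3.6⁹ ≈101560 falls short of 3888500/13 but 3.6¹⁰ ≈365616 reaches it, so n = 10.

10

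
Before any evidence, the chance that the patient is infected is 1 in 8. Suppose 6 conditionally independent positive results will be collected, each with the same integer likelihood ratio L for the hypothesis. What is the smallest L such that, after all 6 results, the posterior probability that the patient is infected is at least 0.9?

2

Prior odds = 0.125/0.875 = 1/7.
Target odds = 0.9/0.1 = 9.
Need L⁶ ≥ 9 ÷ (1/7) = 63.
1⁶ = 1 < 63 ≤ 64 = 2⁶, so L = 2.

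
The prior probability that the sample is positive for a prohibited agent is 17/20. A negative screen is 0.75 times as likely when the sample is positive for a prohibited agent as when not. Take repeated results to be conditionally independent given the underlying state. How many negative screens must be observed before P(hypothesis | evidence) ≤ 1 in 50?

20

Prior odds = 0.85/0.15 = 17/3.
Likelihood ratio per negative screen = 0.75.
Target posterior odds = 0.02/0.98 = 1/49.
Require 0.75ⁿ ≤ 1/49 ÷ (17/3) = 3/833.
0.75¹⁹ ≈0.00422828 is still above 3/833 but 0.75²⁰ ≈0.00317121 is at or below it, so n = 20.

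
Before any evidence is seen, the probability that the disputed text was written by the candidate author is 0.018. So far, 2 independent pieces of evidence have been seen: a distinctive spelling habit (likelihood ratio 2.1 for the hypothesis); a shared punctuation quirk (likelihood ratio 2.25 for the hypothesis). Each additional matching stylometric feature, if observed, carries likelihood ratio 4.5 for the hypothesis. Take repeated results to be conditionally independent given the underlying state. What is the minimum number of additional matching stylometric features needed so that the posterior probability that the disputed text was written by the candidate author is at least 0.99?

Prior odds = 0.018/0.982 = 9/491.
Combined Bayes factor of the evidence already in hand = 2.1 × 2.25 = 4.725.
Odds after that evidence = (9/491) × 4.725 = 1701/19640.
Target odds = 0.99/0.01 = 99.
Need 4.5ⁿ ≥ 99 ÷ (1701/19640) = 216040/189.
4.5⁴ = 410.0625 falls short of 216040/189 but 4.5⁵ = 1845.28125 reaches it, so n = 5.

5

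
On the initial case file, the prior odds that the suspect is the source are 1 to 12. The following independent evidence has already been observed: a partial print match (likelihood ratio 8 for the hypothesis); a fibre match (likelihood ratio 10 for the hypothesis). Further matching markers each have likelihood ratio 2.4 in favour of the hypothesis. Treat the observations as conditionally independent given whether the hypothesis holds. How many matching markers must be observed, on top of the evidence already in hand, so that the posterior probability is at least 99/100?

4

Prior odds = 1/12.
Combined Bayes factor of the evidence already in hand = 8 × 10 = 80.
Odds after that evidence = (1/12) × 80 = 20/3.
Target odds = 0.99/0.01 = 99.
Need 2.4ⁿ ≥ 99 ÷ (20/3) = 14.85.
2.4³ = 13.824 falls short of 14.85 but 2.4⁴ = 33.1776 reaches it, so n = 4.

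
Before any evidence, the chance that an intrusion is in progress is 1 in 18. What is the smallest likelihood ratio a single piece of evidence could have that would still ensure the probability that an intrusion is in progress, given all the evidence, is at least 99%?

1683

Prior odds = (1/18)/(17/18) = 1/17.
Target odds = 0.99/0.01 = 99.
Required Bayes factor = 99 ÷ (1/17) = 1683.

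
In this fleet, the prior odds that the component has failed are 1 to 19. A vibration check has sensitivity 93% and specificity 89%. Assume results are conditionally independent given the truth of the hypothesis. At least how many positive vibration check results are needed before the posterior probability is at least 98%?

4

Prior odds = 1/19.
False-positive rate = 1 − 0.89 = 0.11; likelihood ratio of a positive = 0.93/0.11 = 93/11.
Target posterior odds = 0.98/0.02 = 49.
Require (93/11)ⁿ ≥ 49 ÷ (1/19) = 931.
(93/11)³ = 804357/1331 falls short of 931 but (93/11)⁴ = 74805201/14641 reaches it, so n = 4.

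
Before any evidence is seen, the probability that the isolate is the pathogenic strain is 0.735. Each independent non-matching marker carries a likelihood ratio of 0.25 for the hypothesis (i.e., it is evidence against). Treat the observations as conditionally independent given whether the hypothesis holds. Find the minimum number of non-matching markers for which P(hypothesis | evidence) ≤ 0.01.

Prior odds = 0.735/0.265 = 147/53.
Likelihood ratio per non-matching marker = 0.25.
Target posterior odds = 0.01/0.99 = 1/99.
Need (147/53) × 0.25ⁿ ≤ 1/99, i.e. 0.25ⁿ ≤ 53/14553.
0.25⁴ = 0.00390625 is still above 53/14553 but 0.25⁵ = 1/1024 is at or below it, so n = 5.

5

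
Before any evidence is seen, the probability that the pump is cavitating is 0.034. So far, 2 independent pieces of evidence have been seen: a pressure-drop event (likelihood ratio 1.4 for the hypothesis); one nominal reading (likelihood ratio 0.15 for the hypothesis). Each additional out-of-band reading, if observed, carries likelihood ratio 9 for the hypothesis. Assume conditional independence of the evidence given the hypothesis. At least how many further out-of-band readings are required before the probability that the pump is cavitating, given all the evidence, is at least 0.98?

Prior odds = 0.034/0.966 = 17/483.
Combined Bayes factor of the evidence already in hand = 1.4 × 0.15 = 0.21.
Odds after that evidence = (17/483) × 0.21 = 17/2300.
Target odds = 0.98/0.02 = 49.
Need 9ⁿ ≥ 49 ÷ (17/2300) = 112700/17.
9⁴ = 6561 falls short of 112700/17 but 9⁵ = 59049 reaches it, so n = 5.

5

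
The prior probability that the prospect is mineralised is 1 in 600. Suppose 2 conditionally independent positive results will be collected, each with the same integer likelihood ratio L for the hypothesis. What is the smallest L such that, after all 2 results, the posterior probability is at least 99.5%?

346

Prior odds = (1/600)/(599/600) = 1/599.
Target odds = 0.995/0.005 = 199.
Need L² ≥ 199 ÷ (1/599) = 119201.
345² = 119025 < 119201 ≤ 119716 = 346², so L = 346.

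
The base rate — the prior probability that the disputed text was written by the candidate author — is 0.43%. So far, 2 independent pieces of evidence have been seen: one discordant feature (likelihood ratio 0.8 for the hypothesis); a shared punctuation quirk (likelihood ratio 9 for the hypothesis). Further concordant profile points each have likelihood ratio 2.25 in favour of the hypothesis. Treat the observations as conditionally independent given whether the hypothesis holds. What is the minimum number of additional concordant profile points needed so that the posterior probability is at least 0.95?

Prior odds = 0.0043/0.9957 = 43/9957.
Combined Bayes factor of the evidence already in hand = 0.8 × 9 = 7.2.
Odds after that evidence = (43/9957) × 7.2 = 516/16595.
Target odds = 0.95/0.05 = 19.
Need 2.25ⁿ ≥ 19 ÷ (516/16595) = 315305/516.
2.25⁷ = 4782969/16384 falls short of 315305/516 but 2.25⁸ = 43046721/65536 reaches it, so n = 8.

8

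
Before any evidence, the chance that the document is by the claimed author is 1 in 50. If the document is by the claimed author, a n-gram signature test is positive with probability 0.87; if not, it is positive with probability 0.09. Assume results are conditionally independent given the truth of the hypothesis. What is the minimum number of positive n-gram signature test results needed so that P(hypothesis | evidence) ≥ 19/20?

Prior odds = 0.02/0.98 = 1/49.
Likelihood ratio of a positive = 0.87/0.09 = 29/3.
Target odds: 0.95 ÷ 0.05 = 19.
Require (29/3)ⁿ ≥ 19 ÷ (1/49) = 931.
(29/3)³ = 24389/27 falls short of 931 but (29/3)⁴ = 707281/81 reaches it, so n = 4.

4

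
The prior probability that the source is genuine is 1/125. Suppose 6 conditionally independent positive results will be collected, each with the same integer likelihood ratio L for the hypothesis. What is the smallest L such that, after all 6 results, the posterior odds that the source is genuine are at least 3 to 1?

3

Prior odds = 0.008/0.992 = 1/124.
Target odds = 3.
Need L⁶ ≥ 3 ÷ (1/124) = 372.
2⁶ = 64 < 372 ≤ 729 = 3⁶, so L = 3.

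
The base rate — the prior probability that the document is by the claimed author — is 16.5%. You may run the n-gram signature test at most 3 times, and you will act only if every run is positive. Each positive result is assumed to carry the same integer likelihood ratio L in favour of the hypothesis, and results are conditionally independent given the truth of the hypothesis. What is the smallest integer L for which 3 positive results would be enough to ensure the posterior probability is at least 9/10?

Prior odds = 0.165/0.835 = 33/167.
Target odds = 0.9/0.1 = 9.
Need L³ ≥ 9 ÷ (33/167) = 501/11.
3³ = 27 < 501/11 ≤ 64 = 4³, so L = 4.

4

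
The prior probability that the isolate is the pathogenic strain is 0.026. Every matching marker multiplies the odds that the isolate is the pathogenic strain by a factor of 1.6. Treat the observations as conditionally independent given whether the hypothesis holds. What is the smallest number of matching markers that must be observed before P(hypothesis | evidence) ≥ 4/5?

11

Prior odds: 0.026 ÷ 0.974 = 13/487.
Likelihood ratio per matching marker = 1.6.
Target posterior odds = 0.8/0.2 = 4.
Require 1.6ⁿ ≥ 4 ÷ (13/487) = 1948/13.
1.6¹⁰ ≈109.951 falls short of 1948/13 but 1.6¹¹ ≈175.922 reaches it, so n = 11.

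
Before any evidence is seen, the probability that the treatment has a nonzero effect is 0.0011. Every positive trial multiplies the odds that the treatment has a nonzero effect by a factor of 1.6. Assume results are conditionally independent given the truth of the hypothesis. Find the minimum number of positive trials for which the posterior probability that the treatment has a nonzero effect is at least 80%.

Prior odds = 0.0011/0.9989 = 11/9989.
Likelihood ratio per positive trial = 1.6.
Target odds: 0.8 ÷ 0.2 = 4.
Require 1.6ⁿ ≥ 4 ÷ (11/9989) = 39956/11.
1.6¹⁷ ≈2951.48 falls short of 39956/11 but 1.6¹⁸ ≈4722.37 reaches it, so n = 18.

18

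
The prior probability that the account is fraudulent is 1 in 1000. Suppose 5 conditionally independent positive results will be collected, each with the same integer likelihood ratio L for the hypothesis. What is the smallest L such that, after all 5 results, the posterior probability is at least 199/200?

Prior odds = 0.001/0.999 = 1/999.
Target odds = 0.995/0.005 = 199.
Need L⁵ ≥ 199 ÷ (1/999) = 198801.
11⁵ = 161051 < 198801 ≤ 248832 = 12⁵, so L = 12.

12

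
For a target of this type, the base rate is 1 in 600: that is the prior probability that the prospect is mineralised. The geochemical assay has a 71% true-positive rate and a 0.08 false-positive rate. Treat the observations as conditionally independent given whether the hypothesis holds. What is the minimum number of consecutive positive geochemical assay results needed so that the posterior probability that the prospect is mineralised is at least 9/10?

Prior odds = (1/600)/(599/600) = 1/599.
Likelihood ratio of a positive result = 0.71/0.08 = 8.875.
Target odds: 0.9 ÷ 0.1 = 9.
Require 8.875ⁿ ≥ 9 ÷ (1/599) = 5391.
8.875³ = 357911/512 falls short of 5391 but 8.875⁴ = 25411681/4096 reaches it, so n = 4.

4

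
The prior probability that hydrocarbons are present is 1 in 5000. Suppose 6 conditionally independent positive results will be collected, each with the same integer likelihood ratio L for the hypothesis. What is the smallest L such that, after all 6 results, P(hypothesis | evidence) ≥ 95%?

Prior odds = 0.0002/0.9998 = 1/4999.
Target odds = 0.95/0.05 = 19.
Need L⁶ ≥ 19 ÷ (1/4999) = 94981.
6⁶ = 46656 < 94981 ≤ 117649 = 7⁶, so L = 7.

7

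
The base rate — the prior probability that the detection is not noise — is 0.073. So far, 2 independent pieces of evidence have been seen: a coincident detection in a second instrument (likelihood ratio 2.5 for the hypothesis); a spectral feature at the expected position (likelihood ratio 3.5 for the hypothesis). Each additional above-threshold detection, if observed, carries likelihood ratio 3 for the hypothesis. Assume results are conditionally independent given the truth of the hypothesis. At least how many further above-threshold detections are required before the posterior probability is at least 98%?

Prior odds = 0.073/0.927 = 73/927.
Combined Bayes factor of the evidence already in hand = 2.5 × 3.5 = 8.75.
Odds after that evidence = (73/927) × 8.75 = 2555/3708.
Target odds = 0.98/0.02 = 49.
Need 3ⁿ ≥ 49 ÷ (2555/3708) = 25956/365.
3³ = 27 falls short of 25956/365 but 3⁴ = 81 reaches it, so n = 4.

4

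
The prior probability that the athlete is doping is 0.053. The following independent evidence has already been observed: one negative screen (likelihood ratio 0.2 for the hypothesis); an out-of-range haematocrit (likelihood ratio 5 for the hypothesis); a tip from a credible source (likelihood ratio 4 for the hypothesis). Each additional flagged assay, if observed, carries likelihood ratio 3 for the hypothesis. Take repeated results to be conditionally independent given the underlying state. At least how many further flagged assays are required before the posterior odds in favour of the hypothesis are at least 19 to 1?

Prior odds = 0.053/0.947 = 53/947.
Combined Bayes factor of the evidence already in hand = 0.2 × 5 × 4 = 4.
Odds after that evidence = (53/947) × 4 = 212/947.
Target odds = 19.
Need 3ⁿ ≥ 19 ÷ (212/947) = 17993/212.
3⁴ = 81 falls short of 17993/212 but 3⁵ = 243 reaches it, so n = 5.

5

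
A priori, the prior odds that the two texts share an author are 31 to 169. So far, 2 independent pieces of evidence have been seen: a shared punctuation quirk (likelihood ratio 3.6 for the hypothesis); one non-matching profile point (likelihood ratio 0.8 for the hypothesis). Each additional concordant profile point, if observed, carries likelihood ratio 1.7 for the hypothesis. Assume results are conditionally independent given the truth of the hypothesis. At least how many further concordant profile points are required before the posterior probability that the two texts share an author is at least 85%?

Prior odds = 31/169.
Combined Bayes factor of the evidence already in hand = 3.6 × 0.8 = 2.88.
Odds after that evidence = (31/169) × 2.88 = 2232/4225.
Target odds = 0.85/0.15 = 17/3.
Need 1.7ⁿ ≥ 17/3 ÷ (2232/4225) = 71825/6696.
1.7⁴ = 8.3521 falls short of 71825/6696 but 1.7⁵ = 1419857/100000 reaches it, so n = 5.

5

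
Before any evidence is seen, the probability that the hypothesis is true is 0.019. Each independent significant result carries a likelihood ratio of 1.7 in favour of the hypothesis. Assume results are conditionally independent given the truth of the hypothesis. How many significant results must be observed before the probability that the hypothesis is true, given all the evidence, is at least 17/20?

11

Prior odds = 0.019/0.981 = 19/981.
Likelihood ratio per significant result = 1.7.
Target odds: 0.85 ÷ 0.15 = 17/3.
Need (19/981) × 1.7ⁿ ≥ 17/3, i.e. 1.7ⁿ ≥ 5559/19.
1.7¹⁰ ≈201.599 falls short of 5559/19 but 1.7¹¹ ≈342.719 reaches it, so n = 11.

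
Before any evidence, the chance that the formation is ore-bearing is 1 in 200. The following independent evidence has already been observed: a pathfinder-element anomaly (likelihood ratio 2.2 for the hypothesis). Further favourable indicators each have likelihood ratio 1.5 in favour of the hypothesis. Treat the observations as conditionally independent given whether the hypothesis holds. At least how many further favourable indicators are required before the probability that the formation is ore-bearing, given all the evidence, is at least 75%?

14

Prior odds = 0.005/0.995 = 1/199.
Bayes factor of the evidence already in hand = 2.2.
Odds after that evidence = (1/199) × 2.2 = 11/995.
Target odds = 0.75/0.25 = 3.
Need 1.5ⁿ ≥ 3 ÷ (11/995) = 2985/11.
1.5¹³ = 1594323/8192 falls short of 2985/11 but 1.5¹⁴ = 4782969/16384 reaches it, so n = 14.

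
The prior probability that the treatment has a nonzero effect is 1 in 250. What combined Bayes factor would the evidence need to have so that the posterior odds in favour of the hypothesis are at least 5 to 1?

1245

Prior odds = 0.004/0.996 = 1/249.
Target odds = 5.
Required Bayes factor = 5 ÷ (1/249) = 1245.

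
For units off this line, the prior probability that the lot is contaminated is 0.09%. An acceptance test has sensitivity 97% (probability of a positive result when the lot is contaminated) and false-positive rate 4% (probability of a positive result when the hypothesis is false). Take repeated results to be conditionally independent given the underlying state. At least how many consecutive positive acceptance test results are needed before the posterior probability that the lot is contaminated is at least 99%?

4

Prior odds = 0.0009/0.9991 = 9/9991.
Likelihood ratio of a positive result = 0.97/0.04 = 24.25.
Target odds: 0.99 ÷ 0.01 = 99.
Require 24.25ⁿ ≥ 99 ÷ (9/9991) = 109901.
24.25³ = 912673/64 falls short of 109901 but 24.25⁴ = 88529281/256 reaches it, so n = 4.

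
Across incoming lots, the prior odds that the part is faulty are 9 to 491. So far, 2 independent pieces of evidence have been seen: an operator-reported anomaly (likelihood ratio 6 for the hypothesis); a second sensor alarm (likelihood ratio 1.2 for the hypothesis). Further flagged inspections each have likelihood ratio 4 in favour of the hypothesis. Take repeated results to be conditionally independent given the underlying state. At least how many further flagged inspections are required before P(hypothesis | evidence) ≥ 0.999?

7

Prior odds = 9/491.
Combined Bayes factor of the evidence already in hand = 6 × 1.2 = 7.2.
Odds after that evidence = (9/491) × 7.2 = 324/2455.
Target odds = 0.999/0.001 = 999.
Need 4ⁿ ≥ 999 ÷ (324/2455) = 90835/12.
4⁶ = 4096 falls short of 90835/12 but 4⁷ = 16384 reaches it, so n = 7.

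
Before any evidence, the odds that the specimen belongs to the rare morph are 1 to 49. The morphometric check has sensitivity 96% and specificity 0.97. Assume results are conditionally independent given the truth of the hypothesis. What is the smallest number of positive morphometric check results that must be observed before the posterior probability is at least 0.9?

2

Prior odds = 1/49.
False-positive rate = 1 − 0.97 = 0.03; likelihood ratio of a positive = 0.96/0.03 = 32.
Target odds: 0.9 ÷ 0.1 = 9.
Need (1/49) × 32ⁿ ≥ 9, i.e. 32ⁿ ≥ 441.
32¹ = 32 falls short of 441 but 32² = 1024 reaches it, so n = 2.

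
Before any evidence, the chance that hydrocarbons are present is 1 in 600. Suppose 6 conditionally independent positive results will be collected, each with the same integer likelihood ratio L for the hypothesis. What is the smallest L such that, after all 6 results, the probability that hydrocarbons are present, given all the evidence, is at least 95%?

Prior odds = (1/600)/(599/600) = 1/599.
Target odds = 0.95/0.05 = 19.
Need L⁶ ≥ 19 ÷ (1/599) = 11381.
4⁶ = 4096 < 11381 ≤ 15625 = 5⁶, so L = 5.

5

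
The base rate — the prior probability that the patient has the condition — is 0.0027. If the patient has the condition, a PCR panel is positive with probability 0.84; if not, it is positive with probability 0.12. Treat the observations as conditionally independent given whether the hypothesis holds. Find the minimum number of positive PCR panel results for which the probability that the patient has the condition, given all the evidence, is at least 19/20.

Prior odds: 0.0027 ÷ 0.9973 = 27/9973.
Likelihood ratio of a positive = 0.84/0.12 = 7.
Target odds: 0.95 ÷ 0.05 = 19.
Require 7ⁿ ≥ 19 ÷ (27/9973) = 189487/27.
7⁴ = 2401 falls short of 189487/27 but 7⁵ = 16807 reaches it, so n = 5.

5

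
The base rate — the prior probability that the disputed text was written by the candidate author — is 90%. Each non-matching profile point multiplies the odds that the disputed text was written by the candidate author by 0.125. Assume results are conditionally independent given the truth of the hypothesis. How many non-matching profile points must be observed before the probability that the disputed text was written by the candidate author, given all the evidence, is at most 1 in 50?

Prior odds = 0.9/0.1 = 9.
Likelihood ratio per non-matching profile point = 0.125.
Target odds: 0.02 ÷ 0.98 = 1/49.
Require 0.125ⁿ ≤ 1/49 ÷ 9 = 1/441.
0.125² = 0.015625 is still above 1/441 but 0.125³ = 0.001953125 is at or below it, so n = 3.

3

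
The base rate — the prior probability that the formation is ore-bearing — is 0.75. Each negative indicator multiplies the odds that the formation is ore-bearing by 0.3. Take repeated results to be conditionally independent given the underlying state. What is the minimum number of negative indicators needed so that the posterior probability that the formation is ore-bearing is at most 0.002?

Prior odds: 0.75 ÷ 0.25 = 3.
Likelihood ratio per negative indicator = 0.3.
Target posterior odds = 0.002/0.998 = 1/499.
Need 3 × 0.3ⁿ ≤ 1/499, i.e. 0.3ⁿ ≤ 1/1497.
0.3⁶ = 729/1000000 is still above 1/1497 but 0.3⁷ = 2187/10000000 is at or below it, so n = 7.

7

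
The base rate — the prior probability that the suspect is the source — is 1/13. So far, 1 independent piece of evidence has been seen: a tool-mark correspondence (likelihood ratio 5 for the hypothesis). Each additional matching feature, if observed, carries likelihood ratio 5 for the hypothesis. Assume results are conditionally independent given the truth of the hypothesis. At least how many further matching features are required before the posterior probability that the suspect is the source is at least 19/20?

Prior odds = (1/13)/(12/13) = 1/12.
Bayes factor of the evidence already in hand = 5.
Odds after that evidence = (1/12) × 5 = 5/12.
Target odds = 0.95/0.05 = 19.
Need 5ⁿ ≥ 19 ÷ (5/12) = 45.6.
5² = 25 falls short of 45.6 but 5³ = 125 reaches it, so n = 3.

3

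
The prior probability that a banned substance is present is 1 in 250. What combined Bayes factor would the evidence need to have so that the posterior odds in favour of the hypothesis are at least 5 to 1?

1245

Prior odds = 0.004/0.996 = 1/249.
Target odds = 5.
Required Bayes factor = 5 ÷ (1/249) = 1245.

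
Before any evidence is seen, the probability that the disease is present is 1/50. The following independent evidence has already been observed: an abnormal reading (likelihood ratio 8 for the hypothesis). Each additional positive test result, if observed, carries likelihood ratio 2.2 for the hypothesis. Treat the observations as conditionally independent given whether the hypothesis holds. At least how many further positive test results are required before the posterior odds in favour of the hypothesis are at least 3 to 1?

4

Prior odds = 0.02/0.98 = 1/49.
Bayes factor of the evidence already in hand = 8.
Odds after that evidence = (1/49) × 8 = 8/49.
Target odds = 3.
Need 2.2ⁿ ≥ 3 ÷ (8/49) = 18.375.
2.2³ = 10.648 falls short of 18.375 but 2.2⁴ = 23.4256 reaches it, so n = 4.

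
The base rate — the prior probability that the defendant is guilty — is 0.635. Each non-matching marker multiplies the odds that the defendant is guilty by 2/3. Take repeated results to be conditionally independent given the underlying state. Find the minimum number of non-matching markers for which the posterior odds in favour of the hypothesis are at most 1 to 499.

17

Prior odds = 0.635/0.365 = 127/73.
Likelihood ratio per non-matching marker = 2/3.
Target odds = 1/499.
Need (127/73) × (2/3)ⁿ ≤ 1/499, i.e. (2/3)ⁿ ≤ 73/63373.
(2/3)¹⁶ = 65536/43046721 is still above 73/63373 but (2/3)¹⁷ = 131072/129140163 is at or below it, so n = 17.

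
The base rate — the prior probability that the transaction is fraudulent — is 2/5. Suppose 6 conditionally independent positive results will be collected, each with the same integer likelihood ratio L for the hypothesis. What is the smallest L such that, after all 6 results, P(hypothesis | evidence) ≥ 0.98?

3

Prior odds = 0.4/0.6 = 2/3.
Target odds = 0.98/0.02 = 49.
Need L⁶ ≥ 49 ÷ (2/3) = 73.5.
2⁶ = 64 < 73.5 ≤ 729 = 3⁶, so L = 3.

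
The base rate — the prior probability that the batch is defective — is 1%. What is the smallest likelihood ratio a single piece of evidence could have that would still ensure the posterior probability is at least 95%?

1881

Prior odds = 0.01/0.99 = 1/99.
Target odds = 0.95/0.05 = 19.
Required Bayes factor = 19 ÷ (1/99) = 1881.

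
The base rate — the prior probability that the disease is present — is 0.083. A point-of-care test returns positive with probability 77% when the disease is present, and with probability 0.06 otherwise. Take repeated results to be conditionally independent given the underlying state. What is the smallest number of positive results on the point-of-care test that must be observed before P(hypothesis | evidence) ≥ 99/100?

3

Prior odds: 0.083 ÷ 0.917 = 83/917.
Likelihood ratio of a positive result = 0.77/0.06 = 77/6.
Target posterior odds = 0.99/0.01 = 99.
Require (77/6)ⁿ ≥ 99 ÷ (83/917) = 90783/83.
(77/6)² = 5929/36 falls short of 90783/83 but (77/6)³ = 456533/216 reaches it, so n = 3.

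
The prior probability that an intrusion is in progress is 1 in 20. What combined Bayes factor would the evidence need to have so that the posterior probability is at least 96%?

456

Prior odds = 0.05/0.95 = 1/19.
Target odds = 0.96/0.04 = 24.
Required Bayes factor = 24 ÷ (1/19) = 456.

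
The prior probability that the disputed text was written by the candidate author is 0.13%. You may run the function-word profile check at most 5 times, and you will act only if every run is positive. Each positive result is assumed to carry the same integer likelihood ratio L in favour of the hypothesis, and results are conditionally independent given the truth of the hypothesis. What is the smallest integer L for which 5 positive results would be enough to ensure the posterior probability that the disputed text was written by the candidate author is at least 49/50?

9

Prior odds = 0.0013/0.9987 = 13/9987.
Target odds = 0.98/0.02 = 49.
Need L⁵ ≥ 49 ÷ (13/9987) = 489363/13.
8⁵ = 32768 < 489363/13 ≤ 59049 = 9⁵, so L = 9.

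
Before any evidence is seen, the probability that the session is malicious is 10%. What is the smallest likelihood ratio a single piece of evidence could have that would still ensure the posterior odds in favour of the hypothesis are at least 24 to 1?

Prior odds = 0.1/0.9 = 1/9.
Target odds = 24.
Required Bayes factor = 24 ÷ (1/9) = 216.

216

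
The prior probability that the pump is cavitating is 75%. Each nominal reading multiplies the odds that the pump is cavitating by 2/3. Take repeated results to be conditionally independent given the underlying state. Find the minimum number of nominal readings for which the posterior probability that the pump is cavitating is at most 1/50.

13

Prior odds: 0.75 ÷ 0.25 = 3.
Likelihood ratio per nominal reading = 2/3.
Target odds: 0.02 ÷ 0.98 = 1/49.
Need 3 × (2/3)ⁿ ≤ 1/49, i.e. (2/3)ⁿ ≤ 1/147.
(2/3)¹² = 4096/531441 is still above 1/147 but (2/3)¹³ = 8192/1594323 is at or below it, so n = 13.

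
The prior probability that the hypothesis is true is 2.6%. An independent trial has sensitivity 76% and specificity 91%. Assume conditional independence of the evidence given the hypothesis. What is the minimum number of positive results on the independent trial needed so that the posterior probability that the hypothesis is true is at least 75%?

Prior odds = 0.026/0.974 = 13/487.
False-positive rate = 1 − 0.91 = 0.09; likelihood ratio of a positive = 0.76/0.09 = 76/9.
Target posterior odds = 0.75/0.25 = 3.
Require (76/9)ⁿ ≥ 3 ÷ (13/487) = 1461/13.
(76/9)² = 5776/81 falls short of 1461/13 but (76/9)³ = 438976/729 reaches it, so n = 3.

3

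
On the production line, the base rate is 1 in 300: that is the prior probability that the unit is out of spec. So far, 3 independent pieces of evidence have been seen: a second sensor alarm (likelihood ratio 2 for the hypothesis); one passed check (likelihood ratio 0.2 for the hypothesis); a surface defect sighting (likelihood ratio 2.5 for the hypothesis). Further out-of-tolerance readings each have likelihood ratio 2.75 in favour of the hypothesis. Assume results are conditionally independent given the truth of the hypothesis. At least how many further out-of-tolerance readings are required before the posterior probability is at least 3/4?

Prior odds = (1/300)/(299/300) = 1/299.
Combined Bayes factor of the evidence already in hand = 2 × 0.2 × 2.5 = 1.
Odds after that evidence = (1/299) × 1 = 1/299.
Target odds = 0.75/0.25 = 3.
Need 2.75ⁿ ≥ 3 ÷ (1/299) = 897.
2.75⁶ = 1771561/4096 falls short of 897 but 2.75⁷ = 19487171/16384 reaches it, so n = 7.

7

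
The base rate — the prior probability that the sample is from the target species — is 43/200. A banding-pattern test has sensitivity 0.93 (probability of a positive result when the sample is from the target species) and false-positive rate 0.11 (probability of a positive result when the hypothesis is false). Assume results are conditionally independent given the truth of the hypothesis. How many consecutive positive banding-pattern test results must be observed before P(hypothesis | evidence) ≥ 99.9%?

4

Prior odds = 0.215/0.785 = 43/157.
Likelihood ratio of a positive result = 0.93/0.11 = 93/11.
Target posterior odds = 0.999/0.001 = 999.
Need (43/157) × (93/11)ⁿ ≥ 999, i.e. (93/11)ⁿ ≥ 156843/43.
(93/11)³ = 804357/1331 falls short of 156843/43 but (93/11)⁴ = 74805201/14641 reaches it, so n = 4.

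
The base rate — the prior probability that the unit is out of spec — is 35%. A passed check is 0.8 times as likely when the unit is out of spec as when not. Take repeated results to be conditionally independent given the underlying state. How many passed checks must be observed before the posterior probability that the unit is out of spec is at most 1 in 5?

Prior odds = 0.35/0.65 = 7/13.
Likelihood ratio per passed check = 0.8.
Target odds: 0.2 ÷ 0.8 = 0.25.
Require 0.8ⁿ ≤ 0.25 ÷ (7/13) = 13/28.
0.8³ = 0.512 is still above 13/28 but 0.8⁴ = 0.4096 is at or below it, so n = 4.

4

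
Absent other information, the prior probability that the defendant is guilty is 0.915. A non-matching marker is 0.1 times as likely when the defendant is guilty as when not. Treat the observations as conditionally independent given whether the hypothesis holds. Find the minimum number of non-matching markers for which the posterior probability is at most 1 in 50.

3

Prior odds = 0.915/0.085 = 183/17.
Likelihood ratio per non-matching marker = 0.1.
Target odds: 0.02 ÷ 0.98 = 1/49.
Require 0.1ⁿ ≤ 1/49 ÷ (183/17) = 17/8967.
0.1² = 0.01 is still above 17/8967 but 0.1³ = 0.001 is at or below it, so n = 3.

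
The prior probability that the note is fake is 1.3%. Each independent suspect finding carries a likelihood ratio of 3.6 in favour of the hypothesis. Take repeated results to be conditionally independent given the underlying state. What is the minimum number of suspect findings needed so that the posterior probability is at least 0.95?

6

Prior odds = 0.013/0.987 = 13/987.
Likelihood ratio per suspect finding = 3.6.
Target odds: 0.95 ÷ 0.05 = 19.
Require 3.6ⁿ ≥ 19 ÷ (13/987) = 18753/13.
3.6⁵ = 604.66176 falls short of 18753/13 but 3.6⁶ = 34012224/15625 reaches it, so n = 6.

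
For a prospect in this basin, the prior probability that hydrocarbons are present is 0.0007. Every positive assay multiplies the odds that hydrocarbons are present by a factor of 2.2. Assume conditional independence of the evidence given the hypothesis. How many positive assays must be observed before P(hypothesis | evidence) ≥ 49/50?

15

Prior odds: 0.0007 ÷ 0.9993 = 7/9993.
Likelihood ratio per positive assay = 2.2.
Target odds: 0.98 ÷ 0.02 = 49.
Need (7/9993) × 2.2ⁿ ≥ 49, i.e. 2.2ⁿ ≥ 69951.
2.2¹⁴ ≈62218.2 falls short of 69951 but 2.2¹⁵ ≈136880 reaches it, so n = 15.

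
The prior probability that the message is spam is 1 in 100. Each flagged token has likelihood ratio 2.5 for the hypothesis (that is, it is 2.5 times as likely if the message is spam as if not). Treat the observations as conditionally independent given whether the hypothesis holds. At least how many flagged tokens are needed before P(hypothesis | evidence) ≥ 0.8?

7

Prior odds: 0.01 ÷ 0.99 = 1/99.
Likelihood ratio per flagged token = 2.5.
Target odds: 0.8 ÷ 0.2 = 4.
Require 2.5ⁿ ≥ 4 ÷ (1/99) = 396.
2.5⁶ = 244.140625 falls short of 396 but 2.5⁷ = 610.3515625 reaches it, so n = 7.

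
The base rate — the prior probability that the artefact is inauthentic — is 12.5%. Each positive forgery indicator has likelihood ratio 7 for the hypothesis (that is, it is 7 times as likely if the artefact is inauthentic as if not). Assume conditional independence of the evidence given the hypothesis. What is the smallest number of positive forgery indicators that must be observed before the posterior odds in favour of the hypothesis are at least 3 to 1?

2

Prior odds = 0.125/0.875 = 1/7.
Likelihood ratio per positive forgery indicator = 7.
Target odds = 3.
Require 7ⁿ ≥ 3 ÷ (1/7) = 21.
7¹ = 7 falls short of 21 but 7² = 49 reaches it, so n = 2.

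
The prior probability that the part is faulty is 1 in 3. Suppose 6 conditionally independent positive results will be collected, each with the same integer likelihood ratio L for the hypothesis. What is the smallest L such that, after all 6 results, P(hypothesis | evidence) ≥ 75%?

Prior odds = (1/3)/(2/3) = 0.5.
Target odds = 0.75/0.25 = 3.
Need L⁶ ≥ 3 ÷ 0.5 = 6.
1⁶ = 1 < 6 ≤ 64 = 2⁶, so L = 2.

2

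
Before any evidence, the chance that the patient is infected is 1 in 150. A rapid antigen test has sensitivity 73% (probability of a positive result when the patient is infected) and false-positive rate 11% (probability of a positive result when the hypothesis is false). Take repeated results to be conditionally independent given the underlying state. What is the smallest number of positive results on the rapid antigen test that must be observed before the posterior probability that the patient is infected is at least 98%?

5

Prior odds = (1/150)/(149/150) = 1/149.
Likelihood ratio of a positive result = 0.73/0.11 = 73/11.
Target posterior odds = 0.98/0.02 = 49.
Require (73/11)ⁿ ≥ 49 ÷ (1/149) = 7301.
(73/11)⁴ = 28398241/14641 falls short of 7301 but (73/11)⁵ ≈12872.1 reaches it, so n = 5.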